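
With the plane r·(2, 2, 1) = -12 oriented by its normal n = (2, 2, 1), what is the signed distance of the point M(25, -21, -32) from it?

-4

n·M − (-12) = -12.
|n| = 3, so the signed distance is -12/3 = -4.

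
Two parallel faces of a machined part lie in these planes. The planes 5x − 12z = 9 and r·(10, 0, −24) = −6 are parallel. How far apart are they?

12/13

Divide the second equation by 2 to match normals: 5x − 12z = -3.
Both planes have normal n = (5, 0, −12), |n| = 13. Any point on the first plane is at distance |(-3) − 9|/|n| = 12/13 from the second.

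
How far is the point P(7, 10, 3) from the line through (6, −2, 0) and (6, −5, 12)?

√154

A direction vector is d = (0, −3, 12).
AP = (1, 12, 3), and AP × d = (153, −12, −3).
|AP × d|² = 23562 and |d|² = 153, so the distance is √(23562/153) = √154.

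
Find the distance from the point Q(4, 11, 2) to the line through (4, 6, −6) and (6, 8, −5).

√53

A direction vector is d = (2, 2, 1).
AP = (0, 5, 8); AP·d = 18, |AP|² = 89, |d|² = 9.
distance² = |AP|² − (AP·d)²/|d|² = 89 − 324/9 = 53, so the distance is √53.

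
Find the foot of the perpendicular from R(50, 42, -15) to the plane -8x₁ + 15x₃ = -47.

n = (-8, 0, 15), |n|² = 289, and n·R − (-47) = -578.
t = -578/289 = -2, so the foot is R − t·n = (50, 42, -15) − (-2)·(-8, 0, 15) = (34, 42, 15).

(34, 42, 15)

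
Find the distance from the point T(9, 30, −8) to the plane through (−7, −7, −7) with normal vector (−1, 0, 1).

The plane has equation n·(r − (−7, −7, −7)) = 0, i.e. n·r = 0.
d = |(-1)·9 + 1·(-8) − 0| / √(1 + 0 + 1) = |-17| / √2 = 17/√2.

17√2/2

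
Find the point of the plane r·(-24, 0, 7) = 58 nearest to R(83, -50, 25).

n = (-24, 0, 7), |n|² = 625, and n·R − 58 = -1875.
t = -1875/625 = -3, so the foot is R − t·n = (83, -50, 25) − (-3)·(-24, 0, 7) = (11, -50, 46).

(11, -50, 46)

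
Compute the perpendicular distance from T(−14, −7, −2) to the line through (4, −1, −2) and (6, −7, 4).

6√10

A direction vector is d = (2, −6, 6).
AP = (−18, −6, 0), and AP × d = (−36, 108, 120).
|AP × d|² = 27360 and |d|² = 76, so the distance is √(27360/76) = √360 = 6√10.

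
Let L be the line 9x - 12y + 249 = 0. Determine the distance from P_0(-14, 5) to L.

The normal to the line is n = (9, -12) with |n| = 15.
|n·P_0 − (-249)| = |-186 − (-249)| = 63, so the distance is 63/15 = 21/5.

21/5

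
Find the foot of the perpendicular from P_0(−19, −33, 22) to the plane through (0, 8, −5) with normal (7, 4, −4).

n = (7, 4, −4), |n|² = 81, and n·P_0 − 52 = -405.
t = -405/81 = -5, so the foot is P_0 − t·n = (−19, −33, 22) − (-5)·(7, 4, −4) = (16, −13, 2).

(16, -13, 2)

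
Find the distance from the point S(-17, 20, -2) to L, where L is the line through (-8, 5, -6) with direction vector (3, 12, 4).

Direction vector d = (3, 12, 4).
AP = (-9, 15, 4), and AP × d = (12, 48, -153).
|AP × d|² = 25857 and |d|² = 169, so the distance is √(25857/169) = √153 = 3√17.

3√17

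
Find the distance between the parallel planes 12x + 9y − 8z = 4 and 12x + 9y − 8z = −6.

With common normal n = (12, 9, −8) (|n| = 17), the distance is |4 − (-6)|/|n| = 10/17.

10/17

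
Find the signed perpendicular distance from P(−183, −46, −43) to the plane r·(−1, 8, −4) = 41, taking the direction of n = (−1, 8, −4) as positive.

-6

n·P − 41 = -54.
|n| = 9, so the signed distance is -54/9 = -6.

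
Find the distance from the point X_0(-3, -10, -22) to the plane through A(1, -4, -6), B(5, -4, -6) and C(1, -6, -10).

4√5/5

AB = (4, 0, 0) and AC = (0, -2, -4), so a normal is n = AB × AC = (0, 16, -8).
d = |16·(-10) + (-8)·(-22) − (-16)| / √(0 + 256 + 64) = |32| / (8√5) = 4√5/5.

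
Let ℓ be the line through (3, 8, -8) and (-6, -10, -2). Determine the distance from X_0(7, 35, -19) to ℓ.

A direction vector is d = (-9, -18, 6).
AP = (4, 27, -11); AP·d = -588, |AP|² = 866, |d|² = 441.
distance² = |AP|² − (AP·d)²/|d|² = 866 − 345744/441 = 82, so the distance is √82.

√82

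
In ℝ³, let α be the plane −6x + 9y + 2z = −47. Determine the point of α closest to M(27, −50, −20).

(-3, -5, -10)

n = (−6, 9, 2), |n|² = 121, and n·M − (-47) = -605.
t = -605/121 = -5, so the foot is M − t·n = (27, −50, −20) − (-5)·(−6, 9, 2) = (−3, −5, −10).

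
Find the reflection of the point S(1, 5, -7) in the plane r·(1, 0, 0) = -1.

With n = (1, 0, 0), the signed offset is (n·S − (-1))/|n|² = 2/1 = 2.
S' = S − 2t·n = (1, 5, -7) − 4·(1, 0, 0) = (-3, 5, -7).

(-3, 5, -7)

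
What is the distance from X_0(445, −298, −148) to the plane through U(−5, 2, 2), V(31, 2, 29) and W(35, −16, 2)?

UV = (36, 0, 27) and UW = (40, −18, 0), so a normal is n = UV × UW = (486, 1080, −648).
Then n·(445, −298, −148) − (−1566) = −8100.
|n| = √(236196 + 1166400 + 419904) = 1350, so the distance is |-8100|/1350 = 6.

6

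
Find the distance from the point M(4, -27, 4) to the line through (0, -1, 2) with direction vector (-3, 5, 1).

Direction vector d = (-3, 5, 1).
AP = (4, -26, 2), and AP × d = (-36, -10, -58).
|AP × d|² = 4760 and |d|² = 35, so the distance is √(4760/35) = √136 = 2√34.

2√34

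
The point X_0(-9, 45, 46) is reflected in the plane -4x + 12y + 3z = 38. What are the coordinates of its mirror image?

With n = (-4, 12, 3), the signed offset is (n·X_0 − 38)/|n|² = 676/169 = 4.
X_0' = X_0 − 2t·n = (-9, 45, 46) − 8·(-4, 12, 3) = (23, -51, 22).

(23, -51, 22)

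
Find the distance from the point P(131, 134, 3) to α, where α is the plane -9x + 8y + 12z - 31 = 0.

6

n = (-9, 8, 12); n·P − 31 = -102; |n| = 17; distance = 102/17 = 6.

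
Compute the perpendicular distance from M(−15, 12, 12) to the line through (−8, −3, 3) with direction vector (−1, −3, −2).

Direction vector d = (−1, −3, −2).
AP = (−7, 15, 9); AP·d = -56, |AP|² = 355, |d|² = 14.
distance² = |AP|² − (AP·d)²/|d|² = 355 − 3136/14 = 131, so the distance is √131.

√131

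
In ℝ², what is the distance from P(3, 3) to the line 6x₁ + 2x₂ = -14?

The normal to the line is n = (6, 2) with |n| = 2√10.
|n·P − (-14)| = |24 − (-14)| = 38, so the distance is 38/(2√10) = 19√10/10.

19√10/10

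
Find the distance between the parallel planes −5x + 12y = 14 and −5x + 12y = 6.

8/13

With common normal n = (−5, 12, 0) (|n| = 13), the distance is |14 − 6|/|n| = 8/13.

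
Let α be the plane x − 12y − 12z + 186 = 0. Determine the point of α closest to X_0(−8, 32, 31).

(-6, 8, 7)

The perpendicular from X_0 has direction n = (1, −12, −12): r = (−8, 32, 31) + λ(1, −12, −12).
Substitute into the plane: n·(X_0 + λn) = -186 gives -764 + 289λ = -186, so λ = 2.
Foot = (−8, 32, 31) + 2·(1, −12, −12) = (−6, 8, 7).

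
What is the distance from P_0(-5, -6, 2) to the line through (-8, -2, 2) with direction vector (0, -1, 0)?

Direction vector d = (0, -1, 0).
AP = (3, -4, 0); AP·d = 4, |AP|² = 25, |d|² = 1.
distance² = |AP|² − (AP·d)²/|d|² = 25 − 16/1 = 9, so the distance is 3.

3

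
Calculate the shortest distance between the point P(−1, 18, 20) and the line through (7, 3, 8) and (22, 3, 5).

A direction vector is d = (15, 0, −3).
AP = (−8, 15, 12), and AP × d = (−45, 156, −225).
|AP × d|² = 76986 and |d|² = 234, so the distance is √(76986/234) = √329.

√329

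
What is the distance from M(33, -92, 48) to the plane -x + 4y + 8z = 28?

Normal vector n = (-1, 4, 8), and n·(33, -92, 48) - 28 = -45.
|n| = √(1 + 16 + 64) = 9, so the distance is |-45|/9 = 5.

5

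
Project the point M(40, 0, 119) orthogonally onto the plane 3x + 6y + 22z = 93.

n = (3, 6, 22), |n|² = 529, and n·M − 93 = 2645.
t = 2645/529 = 5, so the foot is M − t·n = (40, 0, 119) − 5·(3, 6, 22) = (25, −30, 9).

(25, -30, 9)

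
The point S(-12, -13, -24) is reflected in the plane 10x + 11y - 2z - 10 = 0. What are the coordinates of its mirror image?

With n = (10, 11, -2), the signed offset is (n·S − 10)/|n|² = -225/225 = -1.
S' = S − 2t·n = (-12, -13, -24) − (-2)·(10, 11, -2) = (8, 9, -28).

(8, 9, -28)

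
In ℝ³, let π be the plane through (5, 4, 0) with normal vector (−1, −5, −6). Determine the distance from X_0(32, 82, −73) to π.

The plane has equation n·(r − (5, 4, 0)) = 0, i.e. n·r = -25.
n = (−1, −5, −6); n·P − (-25) = 21; |n| = √62; distance = 21/√62.

21/√62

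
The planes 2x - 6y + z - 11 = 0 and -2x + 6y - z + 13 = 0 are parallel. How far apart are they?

Divide the second equation by -1 to match normals: 2x - 6y + z = 13.
Both planes have normal n = (2, -6, 1), |n| = √41. Any point on the first plane is at distance |13 − 11|/|n| = 2/√41 = 2√41/41 from the second.

2/√41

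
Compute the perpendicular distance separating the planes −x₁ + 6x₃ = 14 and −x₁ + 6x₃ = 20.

6√37/37

With common normal n = (−1, 0, 6) (|n| = √37), the distance is |14 − 20|/|n| = 6/√37.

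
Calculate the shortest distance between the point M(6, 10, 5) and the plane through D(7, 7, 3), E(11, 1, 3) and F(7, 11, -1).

7√17/17

DE = (4, -6, 0) and DF = (0, 4, -4), so a normal is n = DE × DF = (24, 16, 16).
Then n·(6, 10, 5) - 328 = 56.
|n| = √(576 + 256 + 256) = 8√17, so the distance is |56|/(8√17) = 7/√17.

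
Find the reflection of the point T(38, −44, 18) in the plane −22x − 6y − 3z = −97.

(-6, -56, 12)

n = (−22, −6, −3), |n|² = 529, n·T − (-97) = -529, so t = -529/529 = -1.
Foot F = T − (-1)·n = (16, −50, 15); the reflection is 2F − T = (−6, −56, 12).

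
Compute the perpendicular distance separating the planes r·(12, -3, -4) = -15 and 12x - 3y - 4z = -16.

Both planes have normal n = (12, -3, -4), |n| = 13. Any point on the first plane is at distance |(-16) − (-15)|/|n| = 1/13 from the second.

1/13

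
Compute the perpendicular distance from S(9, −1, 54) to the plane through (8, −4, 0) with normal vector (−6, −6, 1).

The plane has equation n·(r − (8, −4, 0)) = 0, i.e. n·r = -24.
d = |(-6)·9 + (-6)·(-1) + 1·54 − (-24)| / √(36 + 36 + 1) = |30| / √73 = 30√73/73.

30√73/73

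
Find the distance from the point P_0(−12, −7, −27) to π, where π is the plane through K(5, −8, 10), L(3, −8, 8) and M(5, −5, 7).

19/√3

KL = (−2, 0, −2) and KM = (0, 3, −3), so a normal is n = KL × KM = (6, −6, −6).
Then n·(−12, −7, −27) − 18 = 114.
|n| = √(36 + 36 + 36) = 6√3, so the distance is |114|/(6√3) = 19√3/3.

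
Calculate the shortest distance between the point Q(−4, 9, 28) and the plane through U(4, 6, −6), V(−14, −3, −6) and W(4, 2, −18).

26/7

UV = (−18, −9, 0) and UW = (0, −4, −12), so a normal is n = UV × UW = (108, −216, 72).
Then n·(−4, 9, 28) − (−1296) = 936.
|n| = √(11664 + 46656 + 5184) = 252, so the distance is |936|/252 = 26/7.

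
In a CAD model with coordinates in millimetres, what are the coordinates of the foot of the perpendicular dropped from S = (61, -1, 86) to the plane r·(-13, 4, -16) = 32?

n = (-13, 4, -16), |n|² = 441, and n·S − 32 = -2205.
t = -2205/441 = -5, so the foot is S − t·n = (61, -1, 86) − (-5)·(-13, 4, -16) = (-4, 19, 6).

(-4, 19, 6)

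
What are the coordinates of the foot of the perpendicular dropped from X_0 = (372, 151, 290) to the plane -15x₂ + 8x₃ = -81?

n = (0, -15, 8), |n|² = 289, and n·X_0 − (-81) = 136.
t = 136/289 = 8/17, so the foot is X_0 − t·n = (372, 151, 290) − (8/17)·(0, -15, 8) = (372, 2687/17, 4866/17).

(372, 2687/17, 4866/17)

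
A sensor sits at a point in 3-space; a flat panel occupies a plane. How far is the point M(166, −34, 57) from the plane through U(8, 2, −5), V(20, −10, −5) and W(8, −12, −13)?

UV = (12, −12, 0) and UW = (0, −14, −8), so a normal is n = UV × UW = (96, 96, −168).
d = |96·166 + 96·(-34) + (-168)·57 − 1800| / √(9216 + 9216 + 28224) = |1296| / 216 = 6.

6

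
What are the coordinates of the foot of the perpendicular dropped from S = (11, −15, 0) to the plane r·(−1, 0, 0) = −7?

n = (−1, 0, 0), |n|² = 1, and n·S − (-7) = -4.
t = -4/1 = -4, so the foot is S − t·n = (11, −15, 0) − (-4)·(−1, 0, 0) = (7, −15, 0).

(7, -15, 0)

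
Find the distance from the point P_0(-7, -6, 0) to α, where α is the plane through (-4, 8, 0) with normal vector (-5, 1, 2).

The plane has equation n·(r − (-4, 8, 0)) = 0, i.e. n·r = 28.
d = |(-5)·(-7) + 1·(-6) + 2·0 − 28| / √(25 + 1 + 4) = |1| / √30 = 1/√30.

√30/30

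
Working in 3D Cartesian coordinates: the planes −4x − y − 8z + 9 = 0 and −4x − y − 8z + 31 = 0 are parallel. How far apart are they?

Both planes have normal n = (−4, −1, −8), |n| = 9. Any point on the first plane is at distance |(-31) − (-9)|/|n| = 22/9 from the second.

22/9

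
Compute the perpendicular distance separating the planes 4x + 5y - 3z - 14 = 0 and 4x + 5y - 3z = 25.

11√2/10

With common normal n = (4, 5, -3) (|n| = 5√2), the distance is |14 − 25|/|n| = 11/(5√2).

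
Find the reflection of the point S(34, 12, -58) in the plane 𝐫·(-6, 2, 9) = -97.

(-26, 32, 32)

n = (-6, 2, 9), |n|² = 121, n·S − (-97) = -605, so t = -605/121 = -5.
Foot F = S − (-5)·n = (4, 22, -13); the reflection is 2F − S = (-26, 32, 32).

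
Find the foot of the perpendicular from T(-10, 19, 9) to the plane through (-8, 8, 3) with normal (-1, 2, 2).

(-6, 11, 1)

n = (-1, 2, 2), |n|² = 9, and n·T − 30 = 36.
t = 36/9 = 4, so the foot is T − t·n = (-10, 19, 9) − 4·(-1, 2, 2) = (-6, 11, 1).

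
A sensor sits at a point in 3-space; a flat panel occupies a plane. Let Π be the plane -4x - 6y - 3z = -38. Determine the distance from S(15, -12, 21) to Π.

13√61/61

d = |(-4)·15 + (-6)·(-12) + (-3)·21 − (-38)| / √(16 + 36 + 9) = |-13| / √61 = 13/√61.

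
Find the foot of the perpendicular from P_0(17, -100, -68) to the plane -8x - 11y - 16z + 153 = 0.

n = (-8, -11, -16), |n|² = 441, and n·P_0 − (-153) = 2205.
t = 2205/441 = 5, so the foot is P_0 − t·n = (17, -100, -68) − 5·(-8, -11, -16) = (57, -45, 12).

(57, -45, 12)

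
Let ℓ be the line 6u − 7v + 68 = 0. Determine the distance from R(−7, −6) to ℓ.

68/√85

The normal to the line is n = (6, −7) with |n| = √85.
|n·R − (-68)| = |0 − (-68)| = 68, so the distance is 68/√85 = 4√85/5.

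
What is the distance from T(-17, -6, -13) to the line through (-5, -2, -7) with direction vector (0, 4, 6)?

Direction vector d = (0, 4, 6).
AP = (-12, -4, -6); AP·d = -52, |AP|² = 196, |d|² = 52.
distance² = |AP|² − (AP·d)²/|d|² = 196 − 2704/52 = 144, so the distance is 12.

12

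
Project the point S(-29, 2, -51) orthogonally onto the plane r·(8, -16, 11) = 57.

(-13, -30, -29)

n = (8, -16, 11), |n|² = 441, and n·S − 57 = -882.
t = -882/441 = -2, so the foot is S − t·n = (-29, 2, -51) − (-2)·(8, -16, 11) = (-13, -30, -29).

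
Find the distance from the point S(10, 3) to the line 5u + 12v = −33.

The normal to the line is n = (5, 12) with |n| = 13.
|n·S − (-33)| = |86 − (-33)| = 119, so the distance is 119/13.

119/13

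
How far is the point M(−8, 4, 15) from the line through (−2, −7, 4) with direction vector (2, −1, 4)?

√257

Direction vector d = (2, −1, 4).
AP = (−6, 11, 11), and AP × d = (55, 46, −16).
|AP × d|² = 5397 and |d|² = 21, so the distance is √(5397/21) = √257.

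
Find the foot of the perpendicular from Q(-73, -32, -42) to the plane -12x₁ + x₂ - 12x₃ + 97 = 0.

The perpendicular from Q has direction n = (-12, 1, -12): r = (-73, -32, -42) + t(-12, 1, -12).
Substitute into the plane: n·(Q + tn) = -97 gives 1348 + 289t = -97, so t = -5.
Foot = (-73, -32, -42) + (-5)·(-12, 1, -12) = (-13, -37, 18).

(-13, -37, 18)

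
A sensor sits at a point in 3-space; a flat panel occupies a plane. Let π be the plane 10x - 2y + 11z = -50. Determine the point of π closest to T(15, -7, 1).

(5, -5, -10)

The perpendicular from T has direction n = (10, -2, 11): r = (15, -7, 1) + μ(10, -2, 11).
Substitute into the plane: n·(T + μn) = -50 gives 175 + 225μ = -50, so μ = -1.
Foot = (15, -7, 1) + (-1)·(10, -2, 11) = (5, -5, -10).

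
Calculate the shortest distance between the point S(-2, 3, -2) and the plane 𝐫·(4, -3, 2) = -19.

2√29/29

n = (4, -3, 2); n·P − (-19) = -2; |n| = √29; distance = 2/√29 = 2√29/29.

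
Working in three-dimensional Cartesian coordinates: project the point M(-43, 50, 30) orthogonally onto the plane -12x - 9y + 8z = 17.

The perpendicular from M has direction n = (-12, -9, 8): r = (-43, 50, 30) + μ(-12, -9, 8).
Substitute into the plane: n·(M + μn) = 17 gives 306 + 289μ = 17, so μ = -1.
Foot = (-43, 50, 30) + (-1)·(-12, -9, 8) = (-31, 59, 22).

(-31, 59, 22)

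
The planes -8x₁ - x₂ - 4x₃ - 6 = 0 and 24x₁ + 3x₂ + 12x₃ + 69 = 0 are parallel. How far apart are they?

Divide the second equation by -3 to match normals: -8x₁ - x₂ - 4x₃ = 23.
With common normal n = (-8, -1, -4) (|n| = 9), the distance is |6 − 23|/|n| = 17/9.

17/9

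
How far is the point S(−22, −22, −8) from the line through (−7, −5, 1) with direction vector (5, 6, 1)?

√37

Direction vector d = (5, 6, 1).
AP = (−15, −17, −9); AP·d = -186, |AP|² = 595, |d|² = 62.
distance² = |AP|² − (AP·d)²/|d|² = 595 − 34596/62 = 37, so the distance is √37.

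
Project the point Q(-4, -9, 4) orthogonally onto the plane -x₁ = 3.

(-3, -9, 4)

n = (-1, 0, 0), |n|² = 1, and n·Q − 3 = 1.
t = 1/1 = 1, so the foot is Q − t·n = (-4, -9, 4) − 1·(-1, 0, 0) = (-3, -9, 4).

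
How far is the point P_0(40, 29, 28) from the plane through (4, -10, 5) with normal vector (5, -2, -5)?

13√6/18

The plane has equation n·(r − (4, -10, 5)) = 0, i.e. n·r = 15.
Then n·(40, 29, 28) - 15 = -13.
|n| = √(25 + 4 + 25) = 3√6, so the distance is |-13|/(3√6) = 13/(3√6).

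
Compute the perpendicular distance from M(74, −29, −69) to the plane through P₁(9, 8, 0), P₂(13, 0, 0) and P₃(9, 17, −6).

21/√29

P₁P₂ = (4, −8, 0) and P₁P₃ = (0, 9, −6), so a normal is n = P₁P₂ × P₁P₃ = (48, 24, 36).
Then n·(74, −29, −69) − 624 = −252.
|n| = √(2304 + 576 + 1296) = 12√29, so the distance is |-252|/(12√29) = 21/√29.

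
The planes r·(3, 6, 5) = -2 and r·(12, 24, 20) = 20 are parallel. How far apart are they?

Divide the second equation by 4 to match normals: 3x + 6y + 5z = 5.
With common normal n = (3, 6, 5) (|n| = √70), the distance is |(-2) − 5|/|n| = 7/√70 = √70/10.

7/√70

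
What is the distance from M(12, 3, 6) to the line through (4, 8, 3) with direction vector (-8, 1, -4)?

Direction vector d = (-8, 1, -4).
AP = (8, -5, 3); AP·d = -81, |AP|² = 98, |d|² = 81.
distance² = |AP|² − (AP·d)²/|d|² = 98 − 6561/81 = 17, so the distance is √17.

√17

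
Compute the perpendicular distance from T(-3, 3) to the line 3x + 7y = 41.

√58/2

d = |3·(-3) + 7·3 − 41| / √(9 + 49) = |-29|/√58 = 29/√58.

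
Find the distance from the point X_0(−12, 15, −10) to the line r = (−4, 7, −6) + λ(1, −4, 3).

Direction vector d = (1, −4, 3).
AP = (−8, 8, −4), and AP × d = (8, 20, 24).
|AP × d|² = 1040 and |d|² = 26, so the distance is √(1040/26) = √40 = 2√10.

2√10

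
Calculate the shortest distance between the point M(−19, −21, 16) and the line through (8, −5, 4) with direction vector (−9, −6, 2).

2√10

Direction vector d = (−9, −6, 2).
AP = (−27, −16, 12); AP·d = 363, |AP|² = 1129, |d|² = 121.
distance² = |AP|² − (AP·d)²/|d|² = 1129 − 131769/121 = 40, so the distance is 2√10.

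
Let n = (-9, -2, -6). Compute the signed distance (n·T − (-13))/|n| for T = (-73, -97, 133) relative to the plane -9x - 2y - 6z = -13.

n·T − (-13) = 66.
|n| = 11, so the signed distance is 66/11 = 6.

6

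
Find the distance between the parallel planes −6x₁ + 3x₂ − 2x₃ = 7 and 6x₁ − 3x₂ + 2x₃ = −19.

Divide the second equation by -1 to match normals: −6x₁ + 3x₂ − 2x₃ = 19.
Both planes have normal n = (−6, 3, −2), |n| = 7. Any point on the first plane is at distance |19 − 7|/|n| = 12/7 from the second.

12/7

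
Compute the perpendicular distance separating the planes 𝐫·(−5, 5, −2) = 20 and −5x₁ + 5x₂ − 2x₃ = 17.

With common normal n = (−5, 5, −2) (|n| = 3√6), the distance is |20 − 17|/|n| = 3/(3√6) = 1/√6.

1/√6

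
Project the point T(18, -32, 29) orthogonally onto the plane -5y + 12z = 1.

The perpendicular from T has direction n = (0, -5, 12): r = (18, -32, 29) + λ(0, -5, 12).
Substitute into the plane: n·(T + λn) = 1 gives 508 + 169λ = 1, so λ = -3.
Foot = (18, -32, 29) + (-3)·(0, -5, 12) = (18, -17, -7).

(18, -17, -7)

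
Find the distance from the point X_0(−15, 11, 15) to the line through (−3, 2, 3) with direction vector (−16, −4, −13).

3√41

Direction vector d = (−16, −4, −13).
AP = (−12, 9, 12); AP·d = 0, |AP|² = 369, |d|² = 441.
distance² = |AP|² − (AP·d)²/|d|² = 369 − 0/441 = 369, so the distance is 3√41.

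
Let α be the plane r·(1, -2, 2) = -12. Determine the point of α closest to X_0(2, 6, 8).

(0, 10, 4)

n = (1, -2, 2), |n|² = 9, and n·X_0 − (-12) = 18.
t = 18/9 = 2, so the foot is X_0 − t·n = (2, 6, 8) − 2·(1, -2, 2) = (0, 10, 4).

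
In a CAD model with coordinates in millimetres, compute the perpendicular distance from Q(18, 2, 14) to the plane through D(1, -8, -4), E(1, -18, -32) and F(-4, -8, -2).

16/15

DE = (0, -10, -28) and DF = (-5, 0, 2), so a normal is n = DE × DF = (-20, 140, -50).
n = (-20, 140, -50); n·P − (-940) = 160; |n| = 150; distance = 160/150 = 16/15.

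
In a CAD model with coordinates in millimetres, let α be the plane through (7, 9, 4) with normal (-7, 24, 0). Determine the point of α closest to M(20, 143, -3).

(55, 23, -3)

n = (-7, 24, 0), |n|² = 625, and n·M − 167 = 3125.
t = 3125/625 = 5, so the foot is M − t·n = (20, 143, -3) − 5·(-7, 24, 0) = (55, 23, -3).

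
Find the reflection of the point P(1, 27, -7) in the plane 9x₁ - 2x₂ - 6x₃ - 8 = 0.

n = (9, -2, -6), |n|² = 121, n·P − 8 = -11, so t = -11/121 = -1/11.
Foot F = P − (-1/11)·n = (20/11, 295/11, -83/11); the reflection is 2F − P = (29/11, 293/11, -89/11).

(29/11, 293/11, -89/11)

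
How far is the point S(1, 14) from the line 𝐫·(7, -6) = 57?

The normal to the line is n = (7, -6) with |n| = √85.
|n·S − 57| = |-77 − 57| = 134, so the distance is 134/√85.

134√85/85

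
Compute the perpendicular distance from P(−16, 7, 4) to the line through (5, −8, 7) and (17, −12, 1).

A direction vector is d = (12, −4, −6).
AP = (−21, 15, −3), and AP × d = (−102, −162, −96).
|AP × d|² = 45864 and |d|² = 196, so the distance is √(45864/196) = √234 = 3√26.

3√26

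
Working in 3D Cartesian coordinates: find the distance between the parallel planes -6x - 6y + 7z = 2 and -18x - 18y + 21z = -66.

Divide the second equation by 3 to match normals: -6x - 6y + 7z = -22.
With common normal n = (-6, -6, 7) (|n| = 11), the distance is |2 − (-22)|/|n| = 24/11.

24/11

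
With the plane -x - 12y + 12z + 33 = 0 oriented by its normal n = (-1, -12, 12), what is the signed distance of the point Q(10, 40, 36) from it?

-25/17

n·Q − (-33) = -25.
|n| = 17, so the signed distance is -25/17.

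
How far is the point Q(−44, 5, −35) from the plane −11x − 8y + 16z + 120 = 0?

4/21

n = (−11, −8, 16); n·P − (-120) = 4; |n| = 21; distance = 4/21.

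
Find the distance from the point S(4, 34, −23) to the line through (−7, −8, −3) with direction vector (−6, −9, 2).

√349

Direction vector d = (−6, −9, 2).
AP = (11, 42, −20); AP·d = -484, |AP|² = 2285, |d|² = 121.
distance² = |AP|² − (AP·d)²/|d|² = 2285 − 234256/121 = 349, so the distance is √349.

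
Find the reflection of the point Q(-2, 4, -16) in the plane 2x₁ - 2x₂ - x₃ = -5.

n = (2, -2, -1), |n|² = 9, n·Q − (-5) = 9, so t = 9/9 = 1.
Foot F = Q − 1·n = (-4, 6, -15); the reflection is 2F − Q = (-6, 8, -14).

(-6, 8, -14)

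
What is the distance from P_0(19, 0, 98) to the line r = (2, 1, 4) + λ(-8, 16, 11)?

Direction vector d = (-8, 16, 11).
AP = (17, -1, 94), and AP × d = (-1515, -939, 264).
|AP × d|² = 3246642 and |d|² = 441, so the distance is √(3246642/441) = √7362 = 3√818.

3√818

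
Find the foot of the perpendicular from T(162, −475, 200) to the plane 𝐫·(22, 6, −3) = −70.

The perpendicular from T has direction n = (22, 6, −3): r = (162, −475, 200) + t(22, 6, −3).
Substitute into the plane: n·(T + tn) = -70 gives 114 + 529t = -70, so t = -8/23.
Foot = (162, −475, 200) + (-8/23)·(22, 6, −3) = (3550/23, −10973/23, 4624/23).

(3550/23, -10973/23, 4624/23)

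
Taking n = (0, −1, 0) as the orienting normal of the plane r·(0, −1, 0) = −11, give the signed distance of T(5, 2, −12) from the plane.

n·T − (-11) = 9.
|n| = 1, so the signed distance is 9/1 = 9.

9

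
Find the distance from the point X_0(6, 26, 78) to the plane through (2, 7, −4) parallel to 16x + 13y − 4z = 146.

Parallel planes share the normal n = (16, 13, −4); since (2, 7, −4) lies on the plane, its equation is 16x + 13y − 4z = 139.
Then n·(6, 26, 78) − 139 = −17.
|n| = √(256 + 169 + 16) = 21, so the distance is |-17|/21 = 17/21.

17/21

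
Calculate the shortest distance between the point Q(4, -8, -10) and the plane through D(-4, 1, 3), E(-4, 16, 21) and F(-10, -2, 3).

DE = (0, 15, 18) and DF = (-6, -3, 0), so a normal is n = DE × DF = (54, -108, 90).
Then n·(4, -8, -10) - (-54) = 234.
|n| = √(2916 + 11664 + 8100) = 18√70, so the distance is |234|/(18√70) = 13√70/70.

13/√70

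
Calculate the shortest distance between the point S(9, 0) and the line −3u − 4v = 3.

d = |(-3)·9 + (-4)·0 − 3| / √(9 + 16) = |-30|/5 = 6.

6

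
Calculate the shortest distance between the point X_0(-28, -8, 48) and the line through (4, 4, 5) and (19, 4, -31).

A direction vector is d = (15, 0, -36).
AP = (-32, -12, 43), and AP × d = (432, -507, 180).
|AP × d|² = 476073 and |d|² = 1521, so the distance is √(476073/1521) = √313.

√313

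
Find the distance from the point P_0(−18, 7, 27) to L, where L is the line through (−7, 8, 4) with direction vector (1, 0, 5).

√235

Direction vector d = (1, 0, 5).
AP = (−11, −1, 23), and AP × d = (−5, 78, 1).
|AP × d|² = 6110 and |d|² = 26, so the distance is √(6110/26) = √235.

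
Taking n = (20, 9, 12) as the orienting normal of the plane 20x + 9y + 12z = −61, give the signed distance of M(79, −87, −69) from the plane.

6/5

n·M − (-61) = 30.
|n| = 25, so the signed distance is 30/25 = 6/5.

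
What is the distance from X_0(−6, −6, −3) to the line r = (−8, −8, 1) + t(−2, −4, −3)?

2√6

Direction vector d = (−2, −4, −3).
AP = (2, 2, −4), and AP × d = (−22, 14, −4).
|AP × d|² = 696 and |d|² = 29, so the distance is √(696/29) = √24 = 2√6.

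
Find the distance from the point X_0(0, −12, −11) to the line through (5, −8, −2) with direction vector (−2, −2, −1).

√41

Direction vector d = (−2, −2, −1).
AP = (−5, −4, −9), and AP × d = (−14, 13, 2).
|AP × d|² = 369 and |d|² = 9, so the distance is √(369/9) = √41.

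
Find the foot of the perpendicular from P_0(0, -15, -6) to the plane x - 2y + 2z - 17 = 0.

(-1/9, -133/9, -56/9)

n = (1, -2, 2), |n|² = 9, and n·P_0 − 17 = 1.
t = 1/9, so the foot is P_0 − t·n = (0, -15, -6) − (1/9)·(1, -2, 2) = (-1/9, -133/9, -56/9).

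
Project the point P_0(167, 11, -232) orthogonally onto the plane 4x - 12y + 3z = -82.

n = (4, -12, 3), |n|² = 169, and n·P_0 − (-82) = -78.
t = -78/169 = -6/13, so the foot is P_0 − t·n = (167, 11, -232) − (-6/13)·(4, -12, 3) = (2195/13, 71/13, -2998/13).

(2195/13, 71/13, -2998/13)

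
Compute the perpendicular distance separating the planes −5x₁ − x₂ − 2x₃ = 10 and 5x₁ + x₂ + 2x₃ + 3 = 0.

Divide the second equation by -1 to match normals: −5x₁ − x₂ − 2x₃ = 3.
With common normal n = (−5, −1, −2) (|n| = √30), the distance is |10 − 3|/|n| = 7/√30.

7√30/30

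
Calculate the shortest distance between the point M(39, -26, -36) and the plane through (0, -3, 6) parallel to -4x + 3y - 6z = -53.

27√61/61

Parallel planes share the normal n = (-4, 3, -6); since (0, -3, 6) lies on the plane, its equation is -4x + 3y - 6z = -45.
n = (-4, 3, -6); n·P − (-45) = 27; |n| = √61; distance = 27/√61 = 27√61/61.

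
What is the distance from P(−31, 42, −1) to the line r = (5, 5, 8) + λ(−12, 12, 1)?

Direction vector d = (−12, 12, 1).
AP = (−36, 37, −9), and AP × d = (145, 144, 12).
|AP × d|² = 41905 and |d|² = 289, so the distance is √(41905/289) = √145.

√145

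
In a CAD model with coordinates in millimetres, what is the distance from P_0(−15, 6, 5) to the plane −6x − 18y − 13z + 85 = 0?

d = |(-6)·(-15) + (-18)·6 + (-13)·5 − (-85)| / √(36 + 324 + 169) = |2| / 23 = 2/23.

2/23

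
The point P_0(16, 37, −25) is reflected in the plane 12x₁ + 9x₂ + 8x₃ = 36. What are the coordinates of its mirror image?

(-8, 19, -41)

n = (12, 9, 8), |n|² = 289, n·P_0 − 36 = 289, so t = 289/289 = 1.
Foot F = P_0 − 1·n = (4, 28, −33); the reflection is 2F − P_0 = (−8, 19, −41).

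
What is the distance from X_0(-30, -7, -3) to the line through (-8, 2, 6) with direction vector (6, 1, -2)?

√277

Direction vector d = (6, 1, -2).
AP = (-22, -9, -9); AP·d = -123, |AP|² = 646, |d|² = 41.
distance² = |AP|² − (AP·d)²/|d|² = 646 − 15129/41 = 277, so the distance is √277.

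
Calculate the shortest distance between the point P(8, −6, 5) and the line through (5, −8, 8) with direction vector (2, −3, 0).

√22

Direction vector d = (2, −3, 0).
AP = (3, 2, −3); AP·d = 0, |AP|² = 22, |d|² = 13.
distance² = |AP|² − (AP·d)²/|d|² = 22 − 0/13 = 22, so the distance is √22.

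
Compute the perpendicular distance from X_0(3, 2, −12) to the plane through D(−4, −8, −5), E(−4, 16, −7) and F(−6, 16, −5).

10/17

DE = (0, 24, −2) and DF = (−2, 24, 0), so a normal is n = DE × DF = (48, 4, 48).
d = |48·3 + 4·2 + 48·(-12) − (-464)| / √(2304 + 16 + 2304) = |40| / 68 = 10/17.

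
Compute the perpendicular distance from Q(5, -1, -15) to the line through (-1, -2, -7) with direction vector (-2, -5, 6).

Direction vector d = (-2, -5, 6).
AP = (6, 1, -8), and AP × d = (-34, -20, -28).
|AP × d|² = 2340 and |d|² = 65, so the distance is √(2340/65) = √36 = 6.

6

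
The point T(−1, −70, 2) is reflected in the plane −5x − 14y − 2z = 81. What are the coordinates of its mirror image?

n = (−5, −14, −2), |n|² = 225, n·T − 81 = 900, so t = 900/225 = 4.
Foot F = T − 4·n = (19, −14, 10); the reflection is 2F − T = (39, 42, 18).

(39, 42, 18)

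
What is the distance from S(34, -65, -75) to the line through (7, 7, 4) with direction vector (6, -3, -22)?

Direction vector d = (6, -3, -22).
AP = (27, -72, -79); AP·d = 2116, |AP|² = 12154, |d|² = 529.
distance² = |AP|² − (AP·d)²/|d|² = 12154 − 4477456/529 = 3690, so the distance is 3√410.

3√410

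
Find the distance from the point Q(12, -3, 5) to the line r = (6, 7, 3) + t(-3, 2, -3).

Direction vector d = (-3, 2, -3).
AP = (6, -10, 2); AP·d = -44, |AP|² = 140, |d|² = 22.
distance² = |AP|² − (AP·d)²/|d|² = 140 − 1936/22 = 52, so the distance is 2√13.

2√13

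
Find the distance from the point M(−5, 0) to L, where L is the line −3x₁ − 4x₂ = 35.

d = |(-3)·(-5) + (-4)·0 − 35| / √(9 + 16) = |-20|/5 = 4.

4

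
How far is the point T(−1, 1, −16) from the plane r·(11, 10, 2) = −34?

Normal vector n = (11, 10, 2), and n·(−1, 1, −16) − (−34) = 1.
|n| = √(121 + 100 + 4) = 15, so the distance is |1|/15 = 1/15.

1/15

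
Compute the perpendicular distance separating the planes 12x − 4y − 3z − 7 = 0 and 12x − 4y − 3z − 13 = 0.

Both planes have normal n = (12, −4, −3), |n| = 13. Any point on the first plane is at distance |13 − 7|/|n| = 6/13 from the second.

6/13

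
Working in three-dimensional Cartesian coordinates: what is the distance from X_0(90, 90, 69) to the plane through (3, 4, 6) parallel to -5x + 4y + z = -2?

28/√42

Parallel planes share the normal n = (-5, 4, 1); since (3, 4, 6) lies on the plane, its equation is -5x + 4y + z = 7.
Then n·(90, 90, 69) - 7 = -28.
|n| = √(25 + 16 + 1) = √42, so the distance is |-28|/√42 = 2√42/3.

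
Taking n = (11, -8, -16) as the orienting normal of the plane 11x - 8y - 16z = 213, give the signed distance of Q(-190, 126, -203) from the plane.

-3

n·Q − 213 = -63.
|n| = 21, so the signed distance is -63/21 = -3.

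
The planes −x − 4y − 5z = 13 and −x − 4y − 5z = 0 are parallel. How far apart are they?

Both planes have normal n = (−1, −4, −5), |n| = √42. Any point on the first plane is at distance |0 − 13|/|n| = 13/√42 = 13√42/42 from the second.

13/√42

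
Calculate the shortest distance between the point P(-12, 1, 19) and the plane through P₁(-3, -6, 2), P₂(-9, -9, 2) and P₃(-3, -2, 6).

11/3

P₁P₂ = (-6, -3, 0) and P₁P₃ = (0, 4, 4), so a normal is n = P₁P₂ × P₁P₃ = (-12, 24, -24).
Then n·(-12, 1, 19) - (-156) = -132.
|n| = √(144 + 576 + 576) = 36, so the distance is |-132|/36 = 11/3.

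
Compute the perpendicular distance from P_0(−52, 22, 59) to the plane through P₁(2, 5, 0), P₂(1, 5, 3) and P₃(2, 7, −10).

P₁P₂ = (−1, 0, 3) and P₁P₃ = (0, 2, −10), so a normal is n = P₁P₂ × P₁P₃ = (−6, −10, −2).
Then n·(−52, 22, 59) − (−62) = 36.
|n| = √(36 + 100 + 4) = 2√35, so the distance is |36|/(2√35) = 18/√35.

18/√35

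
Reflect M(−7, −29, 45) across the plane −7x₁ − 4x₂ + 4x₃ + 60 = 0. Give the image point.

With n = (−7, −4, 4), the signed offset is (n·M − (-60))/|n|² = 405/81 = 5.
M' = M − 2t·n = (−7, −29, 45) − 10·(−7, −4, 4) = (63, 11, 5).

(63, 11, 5)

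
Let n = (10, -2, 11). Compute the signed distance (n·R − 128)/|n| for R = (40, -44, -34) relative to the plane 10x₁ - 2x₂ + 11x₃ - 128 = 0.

n·R − 128 = -14.
|n| = 15, so the signed distance is -14/15.

-14/15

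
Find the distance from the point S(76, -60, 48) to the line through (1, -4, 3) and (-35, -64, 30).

A direction vector is d = (-36, -60, 27).
AP = (75, -56, 45); AP·d = 1875, |AP|² = 10786, |d|² = 5625.
distance² = |AP|² − (AP·d)²/|d|² = 10786 − 3515625/5625 = 10161, so the distance is 3√1129.

3√1129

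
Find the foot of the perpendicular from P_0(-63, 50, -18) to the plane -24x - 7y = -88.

(-15, 64, -18)

n = (-24, -7, 0), |n|² = 625, and n·P_0 − (-88) = 1250.
t = 1250/625 = 2, so the foot is P_0 − t·n = (-63, 50, -18) − 2·(-24, -7, 0) = (-15, 64, -18).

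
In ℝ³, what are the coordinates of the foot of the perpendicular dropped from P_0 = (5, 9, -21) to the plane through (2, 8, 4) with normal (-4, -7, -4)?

(9, 16, -17)

The perpendicular from P_0 has direction n = (-4, -7, -4): r = (5, 9, -21) + μ(-4, -7, -4).
Substitute into the plane: n·(P_0 + μn) = -80 gives 1 + 81μ = -80, so μ = -1.
Foot = (5, 9, -21) + (-1)·(-4, -7, -4) = (9, 16, -17).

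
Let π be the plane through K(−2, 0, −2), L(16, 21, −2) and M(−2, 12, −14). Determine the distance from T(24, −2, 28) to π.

KL = (18, 21, 0) and KM = (0, 12, −12), so a normal is n = KL × KM = (−252, 216, 216).
Then n·(24, −2, 28) − 72 = −504.
|n| = √(63504 + 46656 + 46656) = 396, so the distance is |-504|/396 = 14/11.

14/11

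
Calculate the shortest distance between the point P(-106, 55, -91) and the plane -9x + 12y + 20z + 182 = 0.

n = (-9, 12, 20); n·P − (-182) = -24; |n| = 25; distance = 24/25.

24/25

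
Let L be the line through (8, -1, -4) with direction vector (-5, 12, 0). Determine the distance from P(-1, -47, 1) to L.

Direction vector d = (-5, 12, 0).
AP = (-9, -46, 5); AP·d = -507, |AP|² = 2222, |d|² = 169.
distance² = |AP|² − (AP·d)²/|d|² = 2222 − 257049/169 = 701, so the distance is √701.

√701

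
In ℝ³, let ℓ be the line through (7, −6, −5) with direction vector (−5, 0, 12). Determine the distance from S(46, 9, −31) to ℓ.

√901

Direction vector d = (−5, 0, 12).
AP = (39, 15, −26), and AP × d = (180, −338, 75).
|AP × d|² = 152269 and |d|² = 169, so the distance is √(152269/169) = √901.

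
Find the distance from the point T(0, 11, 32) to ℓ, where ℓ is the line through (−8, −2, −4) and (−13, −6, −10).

A direction vector is d = (−5, −4, −6).
AP = (8, 13, 36); AP·d = -308, |AP|² = 1529, |d|² = 77.
distance² = |AP|² − (AP·d)²/|d|² = 1529 − 94864/77 = 297, so the distance is 3√33.

3√33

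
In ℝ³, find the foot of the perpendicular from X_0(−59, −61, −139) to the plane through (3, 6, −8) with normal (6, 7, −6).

The perpendicular from X_0 has direction n = (6, 7, −6): r = (−59, −61, −139) + λ(6, 7, −6).
Substitute into the plane: n·(X_0 + λn) = 108 gives 53 + 121λ = 108, so λ = 5/11.
Foot = (−59, −61, −139) + (5/11)·(6, 7, −6) = (−619/11, −636/11, −1559/11).

(-619/11, -636/11, -1559/11)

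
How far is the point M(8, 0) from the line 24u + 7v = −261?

d = |24·8 + 7·0 − (-261)| / √(576 + 49) = |453|/25 = 453/25.

453/25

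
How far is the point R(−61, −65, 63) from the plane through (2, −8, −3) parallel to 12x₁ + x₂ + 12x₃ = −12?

21/17

Parallel planes share the normal n = (12, 1, 12); since (2, −8, −3) lies on the plane, its equation is 12x₁ + x₂ + 12x₃ = -20.
Then n·(−61, −65, 63) − (−20) = −21.
|n| = √(144 + 1 + 144) = 17, so the distance is |-21|/17 = 21/17.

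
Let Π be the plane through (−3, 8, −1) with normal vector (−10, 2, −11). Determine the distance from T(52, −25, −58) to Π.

11/15

The plane has equation n·(r − (−3, 8, −1)) = 0, i.e. n·r = 57.
Then n·(52, −25, −58) − 57 = 11.
|n| = √(100 + 4 + 121) = 15, so the distance is |11|/15 = 11/15.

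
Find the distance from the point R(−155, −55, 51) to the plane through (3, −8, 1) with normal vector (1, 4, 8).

6

The plane has equation n·(r − (3, −8, 1)) = 0, i.e. n·r = -21.
d = |1·(-155) + 4·(-55) + 8·51 − (-21)| / √(1 + 16 + 64) = |54| / 9 = 6.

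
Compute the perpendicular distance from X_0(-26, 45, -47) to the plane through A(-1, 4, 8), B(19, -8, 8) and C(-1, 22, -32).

1

AB = (20, -12, 0) and AC = (0, 18, -40), so a normal is n = AB × AC = (480, 800, 360).
d = |480·(-26) + 800·45 + 360·(-47) − 5600| / √(230400 + 640000 + 129600) = |1000| / 1000 = 1.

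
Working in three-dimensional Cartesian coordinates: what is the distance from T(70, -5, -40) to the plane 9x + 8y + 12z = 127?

Normal vector n = (9, 8, 12), and n·(70, -5, -40) - 127 = -17.
|n| = √(81 + 64 + 144) = 17, so the distance is |-17|/17 = 1.

1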